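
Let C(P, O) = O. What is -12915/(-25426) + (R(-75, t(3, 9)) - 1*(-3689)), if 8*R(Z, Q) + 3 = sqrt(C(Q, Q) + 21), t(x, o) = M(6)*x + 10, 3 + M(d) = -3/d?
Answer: 375199577/101704 + sqrt(82)/16 ≈ 3689.7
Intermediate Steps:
M(d) = -3 - 3/d
t(x, o) = 10 - 7*x/2 (t(x, o) = (-3 - 3/6)*x + 10 = (-3 - 3*1/6)*x + 10 = (-3 - 1/2)*x + 10 = -7*x/2 + 10 = 10 - 7*x/2)
R(Z, Q) = -3/8 + sqrt(21 + Q)/8 (R(Z, Q) = -3/8 + sqrt(Q + 21)/8 = -3/8 + sqrt(21 + Q)/8)
-12915/(-25426) + (R(-75, t(3, 9)) - 1*(-3689)) = -12915/(-25426) + ((-3/8 + sqrt(21 + (10 - 7/2*3))/8) - 1*(-3689)) = -12915*(-1/25426) + ((-3/8 + sqrt(21 + (10 - 21/2))/8) + 3689) = 12915/25426 + ((-3/8 + sqrt(21 - 1/2)/8) + 3689) = 12915/25426 + ((-3/8 + sqrt(41/2)/8) + 3689) = 12915/25426 + ((-3/8 + (sqrt(82)/2)/8) + 3689) = 12915/25426 + ((-3/8 + sqrt(82)/16) + 3689) = 12915/25426 + (29509/8 + sqrt(82)/16) = 375199577/101704 + sqrt(82)/16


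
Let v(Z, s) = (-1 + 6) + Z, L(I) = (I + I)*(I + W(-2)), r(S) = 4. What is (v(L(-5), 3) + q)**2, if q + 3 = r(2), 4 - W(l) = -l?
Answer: 1296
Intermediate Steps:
W(l) = 4 + l (W(l) = 4 - (-1)*l = 4 + l)
L(I) = 2*I*(2 + I) (L(I) = (I + I)*(I + (4 - 2)) = (2*I)*(I + 2) = (2*I)*(2 + I) = 2*I*(2 + I))
q = 1 (q = -3 + 4 = 1)
v(Z, s) = 5 + Z
(v(L(-5), 3) + q)**2 = ((5 + 2*(-5)*(2 - 5)) + 1)**2 = ((5 + 2*(-5)*(-3)) + 1)**2 = ((5 + 30) + 1)**2 = (35 + 1)**2 = 36**2 = 1296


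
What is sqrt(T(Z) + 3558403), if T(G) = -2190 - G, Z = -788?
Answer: sqrt(3557001) ≈ 1886.0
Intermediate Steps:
sqrt(T(Z) + 3558403) = sqrt((-2190 - 1*(-788)) + 3558403) = sqrt((-2190 + 788) + 3558403) = sqrt(-1402 + 3558403) = sqrt(3557001)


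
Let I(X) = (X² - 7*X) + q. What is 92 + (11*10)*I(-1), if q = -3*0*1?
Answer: 972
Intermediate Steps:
q = 0 (q = 0*1 = 0)
I(X) = X² - 7*X (I(X) = (X² - 7*X) + 0 = X² - 7*X)
92 + (11*10)*I(-1) = 92 + (11*10)*(-(-7 - 1)) = 92 + 110*(-1*(-8)) = 92 + 110*8 = 92 + 880 = 972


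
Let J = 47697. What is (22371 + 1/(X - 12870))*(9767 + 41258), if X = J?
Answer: 3058025660650/2679 ≈ 1.1415e+9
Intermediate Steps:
X = 47697
(22371 + 1/(X - 12870))*(9767 + 41258) = (22371 + 1/(47697 - 12870))*(9767 + 41258) = (22371 + 1/34827)*51025 = (779114818/34827)*51025 = 3058025660650/2679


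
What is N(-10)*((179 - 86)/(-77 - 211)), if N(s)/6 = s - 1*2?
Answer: 93/4 ≈ 23.250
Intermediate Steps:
N(s) = -12 + 6*s (N(s) = 6*(s - 1*2) = 6*(s - 2) = 6*(-2 + s) = -12 + 6*s)
N(-10)*((179 - 86)/(-77 - 211)) = (-12 + 6*(-10))*((179 - 86)/(-77 - 211)) = (-12 - 60)*(93/(-288)) = -6696*(-1)/288 = -72*(-31/96) = 93/4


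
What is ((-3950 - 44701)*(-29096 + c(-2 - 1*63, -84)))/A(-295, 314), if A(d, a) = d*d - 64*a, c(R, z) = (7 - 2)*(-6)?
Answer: 1417009026/66929 ≈ 21172.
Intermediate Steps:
c(R, z) = -30 (c(R, z) = 5*(-6) = -30)
A(d, a) = d² - 64*a
((-3950 - 44701)*(-29096 + c(-2 - 1*63, -84)))/A(-295, 314) = ((-3950 - 44701)*(-29096 - 30))/((-295)² - 64*314) = (-48651*(-29126))/(87025 - 20096) = 1417009026/66929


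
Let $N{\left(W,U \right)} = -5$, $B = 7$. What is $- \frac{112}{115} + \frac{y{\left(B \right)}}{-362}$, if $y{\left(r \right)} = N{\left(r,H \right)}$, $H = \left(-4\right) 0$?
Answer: $- \frac{39969}{41630} \approx -0.9601$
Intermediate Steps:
$H = 0$
$y{\left(r \right)} = -5$
$- \frac{112}{115} + \frac{y{\left(B \right)}}{-362} = - \frac{112}{115} - \frac{5}{-362} = \left(-112\right) \frac{1}{115} - - \frac{5}{362} = - \frac{112}{115} + \frac{5}{362} = - \frac{39969}{41630}$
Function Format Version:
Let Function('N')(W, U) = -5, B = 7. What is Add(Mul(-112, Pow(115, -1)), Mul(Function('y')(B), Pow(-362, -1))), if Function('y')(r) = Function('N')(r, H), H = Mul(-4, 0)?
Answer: Rational(-39969, 41630) ≈ -0.96010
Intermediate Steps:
H = 0
Function('y')(r) = -5
Add(Mul(-112, Pow(115, -1)), Mul(Function('y')(B), Pow(-362, -1))) = Add(Mul(-112, Pow(115, -1)), Mul(-5, Pow(-362, -1))) = Add(Mul(-112, Rational(1, 115)), Mul(-5, Rational(-1, 362))) = Add(Rational(-112, 115), Rational(5, 362)) = Rational(-39969, 41630)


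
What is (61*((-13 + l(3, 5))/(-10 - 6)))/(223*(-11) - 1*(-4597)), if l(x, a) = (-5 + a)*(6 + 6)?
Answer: 793/34304 ≈ 0.023117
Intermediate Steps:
l(x, a) = -60 + 12*a (l(x, a) = (-5 + a)*12 = -60 + 12*a)
(61*((-13 + l(3, 5))/(-10 - 6)))/(223*(-11) - 1*(-4597)) = (61*((-13 + (-60 + 12*5))/(-10 - 6)))/(223*(-11) - 1*(-4597)) = (61*((-13 + (-60 + 60))/(-16)))/(-2453 + 4597) = (61*((-13 + 0)*(-1/16)))/2144 = (61*(-13*(-1/16)))*(1/2144) = (61*(13/16))*(1/2144) = (793/16)*(1/2144) = 793/34304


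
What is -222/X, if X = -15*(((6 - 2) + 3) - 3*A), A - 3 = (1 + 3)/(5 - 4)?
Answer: -37/35 ≈ -1.0571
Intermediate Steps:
A = 7 (A = 3 + (1 + 3)/(5 - 4) = 3 + 4/1 = 3 + 4*1 = 3 + 4 = 7)
X = 210 (X = -15*(((6 - 2) + 3) - 3*7) = -15*((4 + 3) - 21) = -15*(7 - 21) = -15*(-14) = 210)
-222/X = -222/210 = -222*1/210 = -37/35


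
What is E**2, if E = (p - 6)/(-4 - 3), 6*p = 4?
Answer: 256/441 ≈ 0.58050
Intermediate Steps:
p = 2/3 (p = (1/6)*4 = 2/3 ≈ 0.66667)
E = 16/21 (E = (2/3 - 6)/(-4 - 3) = -16/3/(-7) = -16/3*(-1/7) = 16/21 ≈ 0.76190)
E**2 = (16/21)**2 = 256/441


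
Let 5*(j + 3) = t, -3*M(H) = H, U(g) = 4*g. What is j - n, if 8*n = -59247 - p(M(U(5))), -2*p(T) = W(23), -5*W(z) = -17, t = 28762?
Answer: 210481/16 ≈ 13155.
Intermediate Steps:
M(H) = -H/3
W(z) = 17/5 (W(z) = -⅕*(-17) = 17/5)
p(T) = -17/10 (p(T) = -½*17/5 = -17/10)
j = 28747/5 (j = -3 + (⅕)*28762 = -3 + 28762/5 = 28747/5 ≈ 5749.4)
n = -592453/80 (n = (-59247 - 1*(-17/10))/8 = (-59247 + 17/10)/8 = (⅛)*(-592453/10) = -592453/80 ≈ -7405.7)
j - n = 28747/5 - 1*(-592453/80) = 28747/5 + 592453/80 = 210481/16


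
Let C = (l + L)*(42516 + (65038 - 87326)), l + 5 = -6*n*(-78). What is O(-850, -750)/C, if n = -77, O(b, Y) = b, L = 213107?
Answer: -425/1790845524 ≈ -2.3732e-7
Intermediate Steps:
l = -36041 (l = -5 - 6*(-77)*(-78) = -5 + 462*(-78) = -5 - 36036 = -36041)
C = 3581691048 (C = (-36041 + 213107)*(42516 + (65038 - 87326)) = 177066*(42516 - 22288) = 177066*20228 = 3581691048)
O(-850, -750)/C = -850/3581691048 = -850*1/3581691048 = -425/1790845524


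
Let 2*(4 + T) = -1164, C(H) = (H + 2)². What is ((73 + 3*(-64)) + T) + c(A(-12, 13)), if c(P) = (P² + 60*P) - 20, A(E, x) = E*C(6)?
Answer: 543019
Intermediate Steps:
C(H) = (2 + H)²
A(E, x) = 64*E (A(E, x) = E*(2 + 6)² = E*8² = E*64 = 64*E)
c(P) = -20 + P² + 60*P
T = -586 (T = -4 + (½)*(-1164) = -4 - 582 = -586)
((73 + 3*(-64)) + T) + c(A(-12, 13)) = ((73 + 3*(-64)) - 586) + (-20 + (64*(-12))² + 60*(64*(-12))) = ((73 - 192) - 586) + (-20 + (-768)² + 60*(-768)) = (-119 - 586) + (-20 + 589824 - 46080) = -705 + 543724 = 543019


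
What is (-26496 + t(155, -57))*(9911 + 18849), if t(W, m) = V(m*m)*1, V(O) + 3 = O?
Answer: -668670000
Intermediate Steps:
V(O) = -3 + O
t(W, m) = -3 + m² (t(W, m) = (-3 + m*m)*1 = (-3 + m²)*1 = -3 + m²)
(-26496 + t(155, -57))*(9911 + 18849) = (-26496 + (-3 + (-57)²))*(9911 + 18849) = (-26496 + (-3 + 3249))*28760 = (-26496 + 3246)*28760 = -23250*28760 = -668670000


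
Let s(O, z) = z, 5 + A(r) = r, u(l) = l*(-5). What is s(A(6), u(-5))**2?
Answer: 625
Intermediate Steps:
u(l) = -5*l
A(r) = -5 + r
s(A(6), u(-5))**2 = (-5*(-5))**2 = 25**2 = 625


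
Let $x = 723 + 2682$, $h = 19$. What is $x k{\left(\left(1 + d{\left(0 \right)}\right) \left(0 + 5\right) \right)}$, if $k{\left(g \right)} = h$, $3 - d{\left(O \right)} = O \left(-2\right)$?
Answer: $64695$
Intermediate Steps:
$d{\left(O \right)} = 3 + 2 O$ ($d{\left(O \right)} = 3 - O \left(-2\right) = 3 - - 2 O = 3 + 2 O$)
$k{\left(g \right)} = 19$
$x = 3405$
$x k{\left(\left(1 + d{\left(0 \right)}\right) \left(0 + 5\right) \right)} = 3405 \cdot 19 = 64695$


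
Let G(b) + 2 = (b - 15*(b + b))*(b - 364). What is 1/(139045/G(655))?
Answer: -5527547/139045 ≈ -39.754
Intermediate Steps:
G(b) = -2 - 29*b*(-364 + b) (G(b) = -2 + (b - 15*(b + b))*(b - 364) = -2 + (b - 30*b)*(-364 + b) = -2 + (-29*b)*(-364 + b) = -2 - 29*b*(-364 + b))
1/(139045/G(655)) = 1/(139045/(-2 - 29*655**2 + 10556*655)) = 1/(139045/(-2 - 29*429025 + 6914180)) = 1/(139045/(-2 - 12441725 + 6914180)) = 1/(139045/(-5527547)) = 1/(139045*(-1/5527547)) = 1/(-139045/5527547) = -5527547/139045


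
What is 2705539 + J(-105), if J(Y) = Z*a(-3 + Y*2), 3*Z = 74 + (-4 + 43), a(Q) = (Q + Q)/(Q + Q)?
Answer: 8116730/3 ≈ 2.7056e+6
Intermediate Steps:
a(Q) = 1 (a(Q) = (2*Q)/((2*Q)) = (2*Q)*(1/(2*Q)) = 1)
Z = 113/3 (Z = (74 + (-4 + 43))/3 = (74 + 39)/3 = (1/3)*113 = 113/3 ≈ 37.667)
J(Y) = 113/3 (J(Y) = (113/3)*1 = 113/3)
2705539 + J(-105) = 2705539 + 113/3 = 8116730/3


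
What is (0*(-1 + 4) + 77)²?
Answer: 5929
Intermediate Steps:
(0*(-1 + 4) + 77)² = (0*3 + 77)² = (0 + 77)² = 77² = 5929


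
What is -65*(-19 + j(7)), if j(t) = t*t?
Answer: -1950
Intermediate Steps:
j(t) = t**2
-65*(-19 + j(7)) = -65*(-19 + 7**2) = -65*(-19 + 49) = -65*30 = -1950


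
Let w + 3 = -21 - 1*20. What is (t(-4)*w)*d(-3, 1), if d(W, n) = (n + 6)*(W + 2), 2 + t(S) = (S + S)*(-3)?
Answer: 6776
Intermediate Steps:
t(S) = -2 - 6*S (t(S) = -2 + (S + S)*(-3) = -2 + (2*S)*(-3) = -2 - 6*S)
w = -44 (w = -3 + (-21 - 1*20) = -3 + (-21 - 20) = -3 - 41 = -44)
d(W, n) = (2 + W)*(6 + n) (d(W, n) = (6 + n)*(2 + W) = (2 + W)*(6 + n))
(t(-4)*w)*d(-3, 1) = ((-2 - 6*(-4))*(-44))*(12 + 2*1 + 6*(-3) - 3*1) = ((-2 + 24)*(-44))*(12 + 2 - 18 - 3) = (22*(-44))*(-7) = -968*(-7) = 6776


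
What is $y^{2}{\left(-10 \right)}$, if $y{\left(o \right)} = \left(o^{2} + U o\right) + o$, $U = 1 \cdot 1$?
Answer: $6400$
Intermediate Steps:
$U = 1$
$y{\left(o \right)} = o^{2} + 2 o$ ($y{\left(o \right)} = \left(o^{2} + 1 o\right) + o = \left(o^{2} + o\right) + o = \left(o + o^{2}\right) + o = o^{2} + 2 o$)
$y^{2}{\left(-10 \right)} = \left(- 10 \left(2 - 10\right)\right)^{2} = \left(\left(-10\right) \left(-8\right)\right)^{2} = 80^{2} = 6400$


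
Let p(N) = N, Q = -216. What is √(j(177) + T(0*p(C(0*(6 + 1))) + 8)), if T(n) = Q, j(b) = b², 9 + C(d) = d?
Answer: 3*√3457 ≈ 176.39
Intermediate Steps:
C(d) = -9 + d
T(n) = -216
√(j(177) + T(0*p(C(0*(6 + 1))) + 8)) = √(177² - 216) = √(31329 - 216) = √31113 = 3*√3457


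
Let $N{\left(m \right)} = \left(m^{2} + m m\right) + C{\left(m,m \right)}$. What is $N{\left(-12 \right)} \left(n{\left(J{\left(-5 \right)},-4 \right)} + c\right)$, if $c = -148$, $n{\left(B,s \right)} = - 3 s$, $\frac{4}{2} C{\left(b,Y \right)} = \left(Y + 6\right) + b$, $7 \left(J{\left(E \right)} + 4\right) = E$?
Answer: $-37944$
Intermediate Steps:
$J{\left(E \right)} = -4 + \frac{E}{7}$
$C{\left(b,Y \right)} = 3 + \frac{Y}{2} + \frac{b}{2}$ ($C{\left(b,Y \right)} = \frac{\left(Y + 6\right) + b}{2} = \frac{\left(6 + Y\right) + b}{2} = \frac{6 + Y + b}{2} = 3 + \frac{Y}{2} + \frac{b}{2}$)
$N{\left(m \right)} = 3 + m + 2 m^{2}$ ($N{\left(m \right)} = \left(m^{2} + m m\right) + \left(3 + \frac{m}{2} + \frac{m}{2}\right) = \left(m^{2} + m^{2}\right) + \left(3 + m\right) = 2 m^{2} + \left(3 + m\right) = 3 + m + 2 m^{2}$)
$N{\left(-12 \right)} \left(n{\left(J{\left(-5 \right)},-4 \right)} + c\right) = \left(3 - 12 + 2 \left(-12\right)^{2}\right) \left(\left(-3\right) \left(-4\right) - 148\right) = \left(3 - 12 + 2 \cdot 144\right) \left(12 - 148\right) = \left(3 - 12 + 288\right) \left(-136\right) = 279 \left(-136\right) = -37944$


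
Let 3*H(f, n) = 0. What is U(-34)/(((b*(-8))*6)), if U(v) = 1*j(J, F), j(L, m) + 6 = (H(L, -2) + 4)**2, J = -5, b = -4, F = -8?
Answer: 5/96 ≈ 0.052083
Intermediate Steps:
H(f, n) = 0 (H(f, n) = (1/3)*0 = 0)
j(L, m) = 10 (j(L, m) = -6 + (0 + 4)**2 = -6 + 4**2 = -6 + 16 = 10)
U(v) = 10 (U(v) = 1*10 = 10)
U(-34)/(((b*(-8))*6)) = 10/((-4*(-8)*6)) = 10/((32*6)) = 10/192 = 10*(1/192) = 5/96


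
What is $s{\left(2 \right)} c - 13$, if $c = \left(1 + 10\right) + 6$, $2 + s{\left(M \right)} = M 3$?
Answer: $55$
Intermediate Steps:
$s{\left(M \right)} = -2 + 3 M$ ($s{\left(M \right)} = -2 + M 3 = -2 + 3 M$)
$c = 17$ ($c = 11 + 6 = 17$)
$s{\left(2 \right)} c - 13 = \left(-2 + 3 \cdot 2\right) 17 - 13 = \left(-2 + 6\right) 17 - 13 = 4 \cdot 17 - 13 = 68 - 13 = 55$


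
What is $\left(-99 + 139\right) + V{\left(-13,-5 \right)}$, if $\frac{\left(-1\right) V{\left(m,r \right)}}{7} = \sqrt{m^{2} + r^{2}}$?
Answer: $40 - 7 \sqrt{194} \approx -57.499$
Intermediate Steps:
$V{\left(m,r \right)} = - 7 \sqrt{m^{2} + r^{2}}$
$\left(-99 + 139\right) + V{\left(-13,-5 \right)} = \left(-99 + 139\right) - 7 \sqrt{\left(-13\right)^{2} + \left(-5\right)^{2}} = 40 - 7 \sqrt{169 + 25} = 40 - 7 \sqrt{194}$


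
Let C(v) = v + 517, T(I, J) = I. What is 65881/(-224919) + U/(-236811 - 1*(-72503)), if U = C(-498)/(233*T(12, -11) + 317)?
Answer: -33697529931785/115044000144876 ≈ -0.29291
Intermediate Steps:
C(v) = 517 + v
U = 19/3113 (U = (517 - 498)/(233*12 + 317) = 19/(2796 + 317) = 19/3113 ≈ 0.0061034)
65881/(-224919) + U/(-236811 - 1*(-72503)) = 65881/(-224919) + 19/(3113*(-236811 - 1*(-72503))) = 65881*(-1/224919) + 19/(3113*(-236811 + 72503)) = -65881/224919 + (19/3113)/(-164308) = -65881/224919 + (19/3113)*(-1/164308) = -65881/224919 - 19/511490804 = -33697529931785/115044000144876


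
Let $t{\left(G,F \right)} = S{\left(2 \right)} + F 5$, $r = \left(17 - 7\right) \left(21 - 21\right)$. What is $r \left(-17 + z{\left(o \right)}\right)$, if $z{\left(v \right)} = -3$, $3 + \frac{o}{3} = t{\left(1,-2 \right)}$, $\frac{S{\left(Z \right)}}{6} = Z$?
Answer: $0$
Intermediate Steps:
$S{\left(Z \right)} = 6 Z$
$r = 0$ ($r = 10 \cdot 0 = 0$)
$t{\left(G,F \right)} = 12 + 5 F$ ($t{\left(G,F \right)} = 6 \cdot 2 + F 5 = 12 + 5 F$)
$o = -3$ ($o = -9 + 3 \left(12 + 5 \left(-2\right)\right) = -9 + 3 \left(12 - 10\right) = -9 + 3 \cdot 2 = -9 + 6 = -3$)
$r \left(-17 + z{\left(o \right)}\right) = 0 \left(-17 - 3\right) = 0 \left(-20\right) = 0$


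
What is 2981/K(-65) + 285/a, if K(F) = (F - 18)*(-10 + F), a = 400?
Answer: 118661/99600 ≈ 1.1914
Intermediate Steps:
K(F) = (-18 + F)*(-10 + F)
2981/K(-65) + 285/a = 2981/(180 + (-65)² - 28*(-65)) + 285/400 = 2981/(180 + 4225 + 1820) + 285*(1/400) = 2981/6225 + 57/80 = 118661/99600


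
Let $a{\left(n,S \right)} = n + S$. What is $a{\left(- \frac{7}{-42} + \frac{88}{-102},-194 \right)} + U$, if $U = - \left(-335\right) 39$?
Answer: $\frac{1312771}{102} \approx 12870.0$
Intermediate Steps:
$a{\left(n,S \right)} = S + n$
$U = 13065$ ($U = \left(-1\right) \left(-13065\right) = 13065$)
$a{\left(- \frac{7}{-42} + \frac{88}{-102},-194 \right)} + U = \left(-194 + \left(- \frac{7}{-42} + \frac{88}{-102}\right)\right) + 13065 = \left(-194 + \left(\left(-7\right) \left(- \frac{1}{42}\right) + 88 \left(- \frac{1}{102}\right)\right)\right) + 13065 = \left(-194 + \left(\frac{1}{6} - \frac{44}{51}\right)\right) + 13065 = \left(-194 - \frac{71}{102}\right) + 13065 = - \frac{19859}{102} + 13065 = \frac{1312771}{102}$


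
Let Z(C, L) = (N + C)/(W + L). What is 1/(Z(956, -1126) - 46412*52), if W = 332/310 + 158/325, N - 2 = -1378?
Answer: -1888127/4556850311598 ≈ -4.1435e-7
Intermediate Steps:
N = -1376 (N = 2 - 1378 = -1376)
W = 15688/10075 (W = 332*(1/310) + 158*(1/325) = 166/155 + 158/325 = 15688/10075 ≈ 1.5571)
Z(C, L) = (-1376 + C)/(15688/10075 + L)
1/(Z(956, -1126) - 46412*52) = 1/(10075*(-1376 + 956)/(15688 + 10075*(-1126)) - 46412*52) = 1/(10075*(-420)/(15688 - 11344450) - 2413424) = 1/(10075*(-420)/(-11328762) - 2413424) = 1/(10075*(-1/11328762)*(-420) - 2413424) = 1/(705250/1888127 - 2413424) = 1/(-4556850311598/1888127) = -1888127/4556850311598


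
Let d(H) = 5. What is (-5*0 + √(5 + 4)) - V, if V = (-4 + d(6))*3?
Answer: 0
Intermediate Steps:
V = 3 (V = (-4 + 5)*3 = 1*3 = 3)
(-5*0 + √(5 + 4)) - V = (-5*0 + √(5 + 4)) - 1*3 = (0 + √9) - 3 = (0 + 3) - 3 = 3 - 3 = 0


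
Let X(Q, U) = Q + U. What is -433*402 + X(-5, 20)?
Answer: -174051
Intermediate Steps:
-433*402 + X(-5, 20) = -433*402 + (-5 + 20) = -174066 + 15 = -174051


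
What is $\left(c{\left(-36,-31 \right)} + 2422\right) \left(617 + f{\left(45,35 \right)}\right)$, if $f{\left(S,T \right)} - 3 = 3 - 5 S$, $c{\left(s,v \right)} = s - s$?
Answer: $963956$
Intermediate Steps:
$c{\left(s,v \right)} = 0$
$f{\left(S,T \right)} = 6 - 5 S$ ($f{\left(S,T \right)} = 3 - \left(-3 + 5 S\right) = 6 - 5 S$)
$\left(c{\left(-36,-31 \right)} + 2422\right) \left(617 + f{\left(45,35 \right)}\right) = \left(0 + 2422\right) \left(617 + \left(6 - 225\right)\right) = 2422 \left(617 + \left(6 - 225\right)\right) = 2422 \left(617 - 219\right) = 2422 \cdot 398 = 963956$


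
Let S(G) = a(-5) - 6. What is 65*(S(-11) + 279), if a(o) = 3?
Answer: 17940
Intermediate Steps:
S(G) = -3 (S(G) = 3 - 6 = -3)
65*(S(-11) + 279) = 65*(-3 + 279) = 65*276 = 17940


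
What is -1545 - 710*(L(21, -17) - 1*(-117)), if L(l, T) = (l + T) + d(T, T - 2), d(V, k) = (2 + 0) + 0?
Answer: -88875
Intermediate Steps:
d(V, k) = 2 (d(V, k) = 2 + 0 = 2)
L(l, T) = 2 + T + l (L(l, T) = (l + T) + 2 = (T + l) + 2 = 2 + T + l)
-1545 - 710*(L(21, -17) - 1*(-117)) = -1545 - 710*((2 - 17 + 21) - 1*(-117)) = -1545 - 710*(6 + 117) = -1545 - 710*123 = -1545 - 87330 = -88875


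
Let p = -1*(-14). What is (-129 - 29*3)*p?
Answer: -3024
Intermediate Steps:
p = 14
(-129 - 29*3)*p = (-129 - 29*3)*14 = (-129 - 87)*14 = -216*14 = -3024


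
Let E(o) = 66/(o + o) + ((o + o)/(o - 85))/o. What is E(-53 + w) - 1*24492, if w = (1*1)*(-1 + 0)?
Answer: -61280549/2502 ≈ -24493.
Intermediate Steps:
w = -1 (w = 1*(-1) = -1)
E(o) = 2/(-85 + o) + 33/o (E(o) = 66/((2*o)) + ((2*o)/(-85 + o))/o = 66*(1/(2*o)) + (2*o/(-85 + o))/o = 33/o + 2/(-85 + o) = 2/(-85 + o) + 33/o)
E(-53 + w) - 1*24492 = 5*(-561 + 7*(-53 - 1))/((-53 - 1)*(-85 + (-53 - 1))) - 1*24492 = 5*(-561 + 7*(-54))/(-54*(-85 - 54)) - 24492 = 5*(-1/54)*(-561 - 378)/(-139) - 24492 = 5*(-1/54)*(-1/139)*(-939) - 24492 = -1565/2502 - 24492 = -61280549/2502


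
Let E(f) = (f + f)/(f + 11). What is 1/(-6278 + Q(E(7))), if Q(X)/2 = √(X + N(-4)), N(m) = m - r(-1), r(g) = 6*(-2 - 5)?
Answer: -28251/177359080 - 3*√349/177359080 ≈ -0.00015960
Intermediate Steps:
r(g) = -42 (r(g) = 6*(-7) = -42)
N(m) = 42 + m (N(m) = m - 1*(-42) = m + 42 = 42 + m)
E(f) = 2*f/(11 + f) (E(f) = (2*f)/(11 + f) = 2*f/(11 + f))
Q(X) = 2*√(38 + X) (Q(X) = 2*√(X + (42 - 4)) = 2*√(X + 38) = 2*√(38 + X))
1/(-6278 + Q(E(7))) = 1/(-6278 + 2*√(38 + 2*7/(11 + 7))) = 1/(-6278 + 2*√(38 + 2*7/18)) = 1/(-6278 + 2*√(38 + 2*7*(1/18))) = 1/(-6278 + 2*√(38 + 7/9)) = 1/(-6278 + 2*√(349/9)) = 1/(-6278 + 2*(√349/3)) = 1/(-6278 + 2*√349/3)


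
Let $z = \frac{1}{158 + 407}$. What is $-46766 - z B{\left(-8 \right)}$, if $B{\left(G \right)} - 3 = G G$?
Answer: $- \frac{26422857}{565} \approx -46766.0$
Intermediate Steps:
$B{\left(G \right)} = 3 + G^{2}$ ($B{\left(G \right)} = 3 + G G = 3 + G^{2}$)
$z = \frac{1}{565} \approx 0.0017699$
$-46766 - z B{\left(-8 \right)} = -46766 - \frac{3 + \left(-8\right)^{2}}{565} = -46766 - \frac{3 + 64}{565} = -46766 - \frac{1}{565} \cdot 67 = -46766 - \frac{67}{565} = - \frac{26422857}{565}$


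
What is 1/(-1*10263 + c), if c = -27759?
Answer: -1/38022 ≈ -2.6301e-5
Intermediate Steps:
1/(-1*10263 + c) = 1/(-1*10263 - 27759) = 1/(-10263 - 27759) = 1/(-38022) = -1/38022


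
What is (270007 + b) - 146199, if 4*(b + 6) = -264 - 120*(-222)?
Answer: 130396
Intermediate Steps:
b = 6588 (b = -6 + (-264 - 120*(-222))/4 = -6 + (-264 + 26640)/4 = -6 + (¼)*26376 = -6 + 6594 = 6588)
(270007 + b) - 146199 = (270007 + 6588) - 146199 = 276595 - 146199 = 130396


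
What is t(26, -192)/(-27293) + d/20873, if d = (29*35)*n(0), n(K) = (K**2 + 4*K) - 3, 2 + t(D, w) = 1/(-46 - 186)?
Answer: -19271160975/132167335048 ≈ -0.14581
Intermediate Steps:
t(D, w) = -465/232 (t(D, w) = -2 + 1/(-46 - 186) = -2 + 1/(-232) = -2 - 1/232 = -465/232)
n(K) = -3 + K**2 + 4*K
d = -3045 (d = (29*35)*(-3 + 0**2 + 4*0) = 1015*(-3 + 0 + 0) = 1015*(-3) = -3045)
t(26, -192)/(-27293) + d/20873 = -465/232/(-27293) - 3045/20873 = -465/232*(-1/27293) - 3045*1/20873 = 465/6331976 - 3045/20873 = -19271160975/132167335048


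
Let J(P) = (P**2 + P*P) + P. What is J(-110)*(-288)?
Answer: -6937920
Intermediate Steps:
J(P) = P + 2*P**2 (J(P) = (P**2 + P**2) + P = 2*P**2 + P = P + 2*P**2)
J(-110)*(-288) = -110*(1 + 2*(-110))*(-288) = -110*(1 - 220)*(-288) = -110*(-219)*(-288) = 24090*(-288) = -6937920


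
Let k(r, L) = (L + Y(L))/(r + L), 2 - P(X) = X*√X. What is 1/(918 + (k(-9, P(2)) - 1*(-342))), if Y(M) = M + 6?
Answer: 25787/32437474 - 12*√2/16218737 ≈ 0.00079393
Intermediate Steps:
Y(M) = 6 + M
P(X) = 2 - X^(3/2) (P(X) = 2 - X*√X = 2 - X^(3/2))
k(r, L) = (6 + 2*L)/(L + r) (k(r, L) = (L + (6 + L))/(r + L) = (6 + 2*L)/(L + r))
1/(918 + (k(-9, P(2)) - 1*(-342))) = 1/(918 + (2*(3 + (2 - 2^(3/2)))/((2 - 2^(3/2)) - 9) - 1*(-342))) = 1/(918 + (2*(3 + (2 - 2*√2))/((2 - 2*√2) - 9) + 342)) = 1/(918 + (2*(5 - 2*√2)/(-7 - 2*√2) + 342)) = 1/(918 + (342 + 2*(5 - 2*√2)/(-7 - 2*√2))) = 1/(1260 + 2*(5 - 2*√2)/(-7 - 2*√2))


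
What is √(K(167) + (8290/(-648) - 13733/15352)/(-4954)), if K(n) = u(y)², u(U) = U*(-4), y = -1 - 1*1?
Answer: √1874155780896959465/171121068 ≈ 8.0002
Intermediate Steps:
y = -2 (y = -1 - 1 = -2)
u(U) = -4*U
K(n) = 64 (K(n) = (-4*(-2))² = 8² = 64)
√(K(167) + (8290/(-648) - 13733/15352)/(-4954)) = √(64 + (8290/(-648) - 13733/15352)/(-4954)) = √(64 + (8290*(-1/648) - 13733*1/15352)*(-1/4954)) = √(64 + (-4145/324 - 13733/15352)*(-1/4954)) = √(64 - 17020883/1243512*(-1/4954)) = √(64 + 17020883/6160358448) = √(394279961555/6160358448) = √1874155780896959465/171121068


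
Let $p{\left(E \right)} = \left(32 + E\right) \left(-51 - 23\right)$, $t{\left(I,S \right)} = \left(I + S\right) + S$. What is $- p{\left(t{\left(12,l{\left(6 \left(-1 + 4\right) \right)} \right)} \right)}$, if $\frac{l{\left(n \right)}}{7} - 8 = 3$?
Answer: $14652$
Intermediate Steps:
$l{\left(n \right)} = 77$ ($l{\left(n \right)} = 56 + 7 \cdot 3 = 56 + 21 = 77$)
$t{\left(I,S \right)} = I + 2 S$
$p{\left(E \right)} = -2368 - 74 E$ ($p{\left(E \right)} = \left(32 + E\right) \left(-74\right) = -2368 - 74 E$)
$- p{\left(t{\left(12,l{\left(6 \left(-1 + 4\right) \right)} \right)} \right)} = - (-2368 - 74 \left(12 + 2 \cdot 77\right)) = - (-2368 - 74 \left(12 + 154\right)) = - (-2368 - 12284) = \left(-1\right) \left(-14652\right) = 14652$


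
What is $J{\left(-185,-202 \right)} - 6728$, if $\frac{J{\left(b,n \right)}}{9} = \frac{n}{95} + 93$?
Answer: $- \frac{561463}{95} \approx -5910.1$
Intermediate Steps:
$J{\left(b,n \right)} = 837 + \frac{9 n}{95}$ ($J{\left(b,n \right)} = 9 \left(\frac{n}{95} + 93\right) = 9 \left(93 + \frac{n}{95}\right) = 837 + \frac{9 n}{95}$)
$J{\left(-185,-202 \right)} - 6728 = \left(837 + \frac{9}{95} \left(-202\right)\right) - 6728 = \left(837 - \frac{1818}{95}\right) - 6728 = \frac{77697}{95} - 6728 = - \frac{561463}{95}$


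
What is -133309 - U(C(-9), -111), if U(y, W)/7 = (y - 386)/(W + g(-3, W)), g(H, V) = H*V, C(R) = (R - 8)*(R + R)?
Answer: -14797019/111 ≈ -1.3331e+5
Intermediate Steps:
C(R) = 2*R*(-8 + R) (C(R) = (-8 + R)*(2*R) = 2*R*(-8 + R))
U(y, W) = -7*(-386 + y)/(2*W) (U(y, W) = 7*((y - 386)/(W - 3*W)) = 7*((-386 + y)/((-2*W))) = 7*((-386 + y)*(-1/(2*W))) = 7*(-(-386 + y)/(2*W)) = -7*(-386 + y)/(2*W))
-133309 - U(C(-9), -111) = -133309 - 7*(386 - 2*(-9)*(-8 - 9))/(2*(-111)) = -133309 - 7*(-1)*(386 - 2*(-9)*(-17))/(2*111) = -133309 - 7*(-1)*(386 - 1*306)/(2*111) = -133309 - 7*(-1)*(386 - 306)/(2*111) = -133309 - 7*(-1)*80/(2*111) = -133309 - 1*(-280/111) = -133309 + 280/111 = -14797019/111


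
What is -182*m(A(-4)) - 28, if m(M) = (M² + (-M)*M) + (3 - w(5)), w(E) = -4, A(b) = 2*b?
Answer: -1302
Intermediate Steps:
m(M) = 7 (m(M) = (M² + (-M)*M) + (3 - 1*(-4)) = (M² - M²) + (3 + 4) = 0 + 7 = 7)
-182*m(A(-4)) - 28 = -182*7 - 28 = -1274 - 28 = -1302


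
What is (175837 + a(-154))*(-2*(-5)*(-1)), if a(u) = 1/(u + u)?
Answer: -270788975/154 ≈ -1.7584e+6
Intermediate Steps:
a(u) = 1/(2*u)
(175837 + a(-154))*(-2*(-5)*(-1)) = (175837 + (1/2)/(-154))*(-2*(-5)*(-1)) = (175837 + (1/2)*(-1/154))*(10*(-1)) = (175837 - 1/308)*(-10) = (54157795/308)*(-10) = -270788975/154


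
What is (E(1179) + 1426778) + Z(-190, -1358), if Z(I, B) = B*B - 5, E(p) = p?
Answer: 3272116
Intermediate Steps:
Z(I, B) = -5 + B² (Z(I, B) = B² - 5 = -5 + B²)
(E(1179) + 1426778) + Z(-190, -1358) = (1179 + 1426778) + (-5 + (-1358)²) = 1427957 + (-5 + 1844164) = 1427957 + 1844159 = 3272116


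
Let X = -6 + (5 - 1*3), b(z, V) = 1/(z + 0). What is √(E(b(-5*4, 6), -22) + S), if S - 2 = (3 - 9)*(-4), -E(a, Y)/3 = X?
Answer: √38 ≈ 6.1644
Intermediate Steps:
b(z, V) = 1/z
X = -4 (X = -6 + (5 - 3) = -6 + 2 = -4)
E(a, Y) = 12 (E(a, Y) = -3*(-4) = 12)
S = 26 (S = 2 + (3 - 9)*(-4) = 2 - 6*(-4) = 2 + 24 = 26)
√(E(b(-5*4, 6), -22) + S) = √(12 + 26) = √38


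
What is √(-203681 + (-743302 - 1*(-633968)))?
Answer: I*√313015 ≈ 559.48*I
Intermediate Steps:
√(-203681 + (-743302 - 1*(-633968))) = √(-203681 + (-743302 + 633968)) = √(-203681 - 109334) = √(-313015) = I*√313015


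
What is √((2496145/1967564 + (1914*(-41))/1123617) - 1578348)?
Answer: I*√1770960609698227295558010485/33496793318 ≈ 1256.3*I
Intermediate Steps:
√((2496145/1967564 + (1914*(-41))/1123617) - 1578348) = √((2496145*(1/1967564) - 78474*1/1123617) - 1578348) = √((2496145/1967564 - 2378/34049) - 1578348) = √(80312373913/66993586636 - 1578348) = √(-105739113167383415/66993586636) = I*√1770960609698227295558010485/33496793318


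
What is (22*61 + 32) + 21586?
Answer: 22960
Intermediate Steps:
(22*61 + 32) + 21586 = (1342 + 32) + 21586 = 1374 + 21586 = 22960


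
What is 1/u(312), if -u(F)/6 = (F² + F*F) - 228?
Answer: -1/1166760 ≈ -8.5707e-7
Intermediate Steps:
u(F) = 1368 - 12*F² (u(F) = -6*((F² + F*F) - 228) = -6*((F² + F²) - 228) = -6*(2*F² - 228) = -6*(-228 + 2*F²) = 1368 - 12*F²)
1/u(312) = 1/(1368 - 12*312²) = 1/(1368 - 12*97344) = 1/(1368 - 1168128) = 1/(-1166760) = -1/1166760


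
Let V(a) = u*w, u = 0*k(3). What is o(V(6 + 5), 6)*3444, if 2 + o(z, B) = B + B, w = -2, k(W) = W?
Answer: 34440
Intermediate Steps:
u = 0 (u = 0*3 = 0)
V(a) = 0 (V(a) = 0*(-2) = 0)
o(z, B) = -2 + 2*B (o(z, B) = -2 + (B + B) = -2 + 2*B)
o(V(6 + 5), 6)*3444 = (-2 + 2*6)*3444 = (-2 + 12)*3444 = 10*3444 = 34440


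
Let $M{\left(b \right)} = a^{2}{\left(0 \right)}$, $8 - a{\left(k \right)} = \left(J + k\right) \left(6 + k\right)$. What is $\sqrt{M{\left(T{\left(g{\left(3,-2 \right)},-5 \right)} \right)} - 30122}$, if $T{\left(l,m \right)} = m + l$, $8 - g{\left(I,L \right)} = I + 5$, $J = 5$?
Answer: $i \sqrt{29638} \approx 172.16 i$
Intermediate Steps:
$g{\left(I,L \right)} = 3 - I$ ($g{\left(I,L \right)} = 8 - \left(I + 5\right) = 8 - \left(5 + I\right) = 3 - I$)
$a{\left(k \right)} = 8 - \left(5 + k\right) \left(6 + k\right)$
$T{\left(l,m \right)} = l + m$
$M{\left(b \right)} = 484$ ($M{\left(b \right)} = \left(-22 - 0^{2} - 0\right)^{2} = \left(-22 - 0 + 0\right)^{2} = \left(-22 + 0 + 0\right)^{2} = \left(-22\right)^{2} = 484$)
$\sqrt{M{\left(T{\left(g{\left(3,-2 \right)},-5 \right)} \right)} - 30122} = \sqrt{484 - 30122} = \sqrt{-29638} = i \sqrt{29638}$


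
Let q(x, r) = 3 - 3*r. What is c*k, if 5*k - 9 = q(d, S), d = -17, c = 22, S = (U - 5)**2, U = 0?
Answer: -1386/5 ≈ -277.20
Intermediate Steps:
S = 25 (S = (0 - 5)**2 = (-5)**2 = 25)
k = -63/5 (k = 9/5 + (3 - 3*25)/5 = 9/5 + (3 - 75)/5 = 9/5 + (1/5)*(-72) = 9/5 - 72/5 = -63/5 ≈ -12.600)
c*k = 22*(-63/5) = -1386/5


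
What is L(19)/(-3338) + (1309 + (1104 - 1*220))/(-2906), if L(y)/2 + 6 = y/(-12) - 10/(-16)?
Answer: -43678753/58201368 ≈ -0.75048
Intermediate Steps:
L(y) = -43/4 - y/6 (L(y) = -12 + 2*(y/(-12) - 10/(-16)) = -12 + 2*(y*(-1/12) - 10*(-1/16)) = -12 + 2*(-y/12 + 5/8) = -12 + 2*(5/8 - y/12) = -12 + (5/4 - y/6) = -43/4 - y/6)
L(19)/(-3338) + (1309 + (1104 - 1*220))/(-2906) = (-43/4 - 1/6*19)/(-3338) + (1309 + (1104 - 1*220))/(-2906) = (-43/4 - 19/6)*(-1/3338) + (1309 + (1104 - 220))*(-1/2906) = -167/12*(-1/3338) + (1309 + 884)*(-1/2906) = 167/40056 + 2193*(-1/2906) = 167/40056 - 2193/2906 = -43678753/58201368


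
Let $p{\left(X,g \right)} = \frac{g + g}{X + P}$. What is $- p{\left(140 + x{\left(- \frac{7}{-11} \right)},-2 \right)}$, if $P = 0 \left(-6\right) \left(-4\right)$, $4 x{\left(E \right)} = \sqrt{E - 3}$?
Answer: $\frac{49280}{1724813} - \frac{8 i \sqrt{286}}{1724813} \approx 0.028571 - 7.8439 \cdot 10^{-5} i$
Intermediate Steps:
$x{\left(E \right)} = \frac{\sqrt{-3 + E}}{4}$ ($x{\left(E \right)} = \frac{\sqrt{E - 3}}{4} = \frac{\sqrt{-3 + E}}{4}$)
$P = 0$ ($P = 0 \left(-4\right) = 0$)
$p{\left(X,g \right)} = \frac{2 g}{X}$ ($p{\left(X,g \right)} = \frac{g + g}{X + 0} = \frac{2 g}{X}$)
$- p{\left(140 + x{\left(- \frac{7}{-11} \right)},-2 \right)} = - \frac{2 \left(-2\right)}{140 + \frac{\sqrt{-3 - \frac{7}{-11}}}{4}} = - \frac{2 \left(-2\right)}{140 + \frac{\sqrt{-3 - - \frac{7}{11}}}{4}} = - \frac{2 \left(-2\right)}{140 + \frac{\sqrt{-3 + \frac{7}{11}}}{4}} = - \frac{2 \left(-2\right)}{140 + \frac{\sqrt{- \frac{26}{11}}}{4}} = - \frac{2 \left(-2\right)}{140 + \frac{\frac{1}{11} i \sqrt{286}}{4}} = - \frac{2 \left(-2\right)}{140 + \frac{i \sqrt{286}}{44}} = - \frac{-4}{140 + \frac{i \sqrt{286}}{44}} = \frac{4}{140 + \frac{i \sqrt{286}}{44}}$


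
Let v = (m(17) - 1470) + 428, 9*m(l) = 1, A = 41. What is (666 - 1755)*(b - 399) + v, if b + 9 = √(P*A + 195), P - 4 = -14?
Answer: 3989431/9 - 1089*I*√215 ≈ 4.4327e+5 - 15968.0*I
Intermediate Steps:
P = -10 (P = 4 - 14 = -10)
m(l) = ⅑ (m(l) = (⅑)*1 = ⅑)
b = -9 + I*√215 (b = -9 + √(-10*41 + 195) = -9 + √(-410 + 195) = -9 + √(-215) = -9 + I*√215 ≈ -9.0 + 14.663*I)
v = -9377/9 (v = (⅑ - 1470) + 428 = -13229/9 + 428 = -9377/9 ≈ -1041.9)
(666 - 1755)*(b - 399) + v = (666 - 1755)*((-9 + I*√215) - 399) - 9377/9 = -1089*(-408 + I*√215) - 9377/9 = (444312 - 1089*I*√215) - 9377/9 = 3989431/9 - 1089*I*√215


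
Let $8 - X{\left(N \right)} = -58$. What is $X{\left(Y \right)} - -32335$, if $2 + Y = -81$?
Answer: $32401$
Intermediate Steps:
$Y = -83$ ($Y = -2 - 81 = -83$)
$X{\left(N \right)} = 66$ ($X{\left(N \right)} = 8 - -58 = 8 + 58 = 66$)
$X{\left(Y \right)} - -32335 = 66 - -32335 = 66 + 32335 = 32401$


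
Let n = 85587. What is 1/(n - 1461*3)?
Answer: 1/81204 ≈ 1.2315e-5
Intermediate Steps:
1/(n - 1461*3) = 1/(85587 - 1461*3) = 1/(85587 - 4383) = 1/81204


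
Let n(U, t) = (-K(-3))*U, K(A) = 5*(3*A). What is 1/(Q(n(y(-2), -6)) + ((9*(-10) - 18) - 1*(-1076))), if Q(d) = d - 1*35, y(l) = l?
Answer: 1/843 ≈ 0.0011862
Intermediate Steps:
K(A) = 15*A
n(U, t) = 45*U (n(U, t) = (-15*(-3))*U = (-1*(-45))*U = 45*U)
Q(d) = -35 + d (Q(d) = d - 35 = -35 + d)
1/(Q(n(y(-2), -6)) + ((9*(-10) - 18) - 1*(-1076))) = 1/((-35 + 45*(-2)) + ((9*(-10) - 18) - 1*(-1076))) = 1/((-35 - 90) + ((-90 - 18) + 1076)) = 1/(-125 + (-108 + 1076)) = 1/(-125 + 968) = 1/843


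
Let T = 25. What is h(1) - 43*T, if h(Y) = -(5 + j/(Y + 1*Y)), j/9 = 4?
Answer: -1098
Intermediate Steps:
j = 36 (j = 9*4 = 36)
h(Y) = -5 - 18/Y (h(Y) = -(5 + 36/(Y + 1*Y)) = -(5 + 36/(Y + Y)) = -(5 + 36/((2*Y))) = -(5 + 36*(1/(2*Y))) = -(5 + 18/Y) = -5 - 18/Y)
h(1) - 43*T = (-5 - 18/1) - 43*25 = (-5 - 18*1) - 1075 = (-5 - 18) - 1075 = -23 - 1075 = -1098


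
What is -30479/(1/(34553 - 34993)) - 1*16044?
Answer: 13394716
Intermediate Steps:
-30479/(1/(34553 - 34993)) - 1*16044 = -30479/(1/(-440)) - 16044 = -30479/(-1/440) - 16044 = -30479*(-440) - 16044 = 13410760 - 16044 = 13394716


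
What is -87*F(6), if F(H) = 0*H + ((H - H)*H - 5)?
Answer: 435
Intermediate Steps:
F(H) = -5 (F(H) = 0 + (0*H - 5) = 0 + (0 - 5) = 0 - 5 = -5)
-87*F(6) = -87*(-5) = 435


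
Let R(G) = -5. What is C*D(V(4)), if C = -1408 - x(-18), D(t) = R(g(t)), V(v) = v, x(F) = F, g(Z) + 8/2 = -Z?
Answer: 6950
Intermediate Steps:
g(Z) = -4 - Z
D(t) = -5
C = -1390 (C = -1408 - 1*(-18) = -1408 + 18 = -1390)
C*D(V(4)) = -1390*(-5) = 6950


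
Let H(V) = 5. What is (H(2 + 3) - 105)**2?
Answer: 10000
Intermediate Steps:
(H(2 + 3) - 105)**2 = (5 - 105)**2 = (-100)**2 = 10000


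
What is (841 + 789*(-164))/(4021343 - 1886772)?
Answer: -128555/2134571 ≈ -0.060225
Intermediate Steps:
(841 + 789*(-164))/(4021343 - 1886772) = (841 - 129396)/2134571 = -128555*1/2134571 = -128555/2134571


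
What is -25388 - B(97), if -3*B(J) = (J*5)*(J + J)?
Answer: 17926/3 ≈ 5975.3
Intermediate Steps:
B(J) = -10*J²/3 (B(J) = -J*5*(J + J)/3 = -5*J*2*J/3 = -10*J²/3)
-25388 - B(97) = -25388 - (-10)*97²/3 = -25388 - (-10)*9409/3 = -25388 - 1*(-94090/3) = -25388 + 94090/3 = 17926/3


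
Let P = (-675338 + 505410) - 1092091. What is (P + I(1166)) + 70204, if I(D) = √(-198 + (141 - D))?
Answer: -1191815 + I*√1223 ≈ -1.1918e+6 + 34.971*I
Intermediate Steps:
P = -1262019 (P = -169928 - 1092091 = -1262019)
I(D) = √(-57 - D)
(P + I(1166)) + 70204 = (-1262019 + √(-57 - 1*1166)) + 70204 = (-1262019 + √(-57 - 1166)) + 70204 = (-1262019 + √(-1223)) + 70204 = (-1262019 + I*√1223) + 70204 = -1191815 + I*√1223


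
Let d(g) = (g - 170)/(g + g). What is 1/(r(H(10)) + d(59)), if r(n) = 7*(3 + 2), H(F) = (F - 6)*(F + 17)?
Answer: 118/4019 ≈ 0.029361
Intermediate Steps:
H(F) = (-6 + F)*(17 + F)
d(g) = (-170 + g)/(2*g) (d(g) = (-170 + g)/((2*g)) = (-170 + g)*(1/(2*g)) = (-170 + g)/(2*g))
r(n) = 35 (r(n) = 7*5 = 35)
1/(r(H(10)) + d(59)) = 1/(35 + (½)*(-170 + 59)/59) = 1/(35 + (½)*(1/59)*(-111)) = 1/(35 - 111/118) = 1/(4019/118) = 118/4019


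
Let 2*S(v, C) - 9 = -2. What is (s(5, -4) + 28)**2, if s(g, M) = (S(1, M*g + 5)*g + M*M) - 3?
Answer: 13689/4 ≈ 3422.3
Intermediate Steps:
S(v, C) = 7/2 (S(v, C) = 9/2 + (1/2)*(-2) = 9/2 - 1 = 7/2)
s(g, M) = -3 + M**2 + 7*g/2 (s(g, M) = (7*g/2 + M*M) - 3 = (7*g/2 + M**2) - 3 = (M**2 + 7*g/2) - 3 = -3 + M**2 + 7*g/2)
(s(5, -4) + 28)**2 = ((-3 + (-4)**2 + (7/2)*5) + 28)**2 = ((-3 + 16 + 35/2) + 28)**2 = (61/2 + 28)**2 = (117/2)**2 = 13689/4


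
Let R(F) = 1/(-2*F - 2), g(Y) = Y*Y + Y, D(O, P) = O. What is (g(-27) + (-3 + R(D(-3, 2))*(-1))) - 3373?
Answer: -10697/4 ≈ -2674.3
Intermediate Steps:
g(Y) = Y + Y**2 (g(Y) = Y**2 + Y = Y + Y**2)
R(F) = 1/(-2 - 2*F)
(g(-27) + (-3 + R(D(-3, 2))*(-1))) - 3373 = (-27*(1 - 27) + (-3 - 1/(2 + 2*(-3))*(-1))) - 3373 = (-27*(-26) + (-3 - 1/(2 - 6)*(-1))) - 3373 = (702 + (-3 - 1/(-4)*(-1))) - 3373 = (702 + (-3 - 1*(-1/4)*(-1))) - 3373 = (702 + (-3 + (1/4)*(-1))) - 3373 = (702 + (-3 - 1/4)) - 3373 = (702 - 13/4) - 3373 = 2795/4 - 3373 = -10697/4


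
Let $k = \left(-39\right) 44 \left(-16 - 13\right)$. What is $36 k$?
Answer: $1791504$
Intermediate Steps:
$k = 49764$ ($k = \left(-1716\right) \left(-29\right) = 49764$)
$36 k = 36 \cdot 49764 = 1791504$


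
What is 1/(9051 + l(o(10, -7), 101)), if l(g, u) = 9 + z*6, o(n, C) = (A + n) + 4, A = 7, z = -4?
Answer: 1/9036 ≈ 0.00011067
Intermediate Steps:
o(n, C) = 11 + n (o(n, C) = (7 + n) + 4 = 11 + n)
l(g, u) = -15 (l(g, u) = 9 - 4*6 = 9 - 24 = -15)
1/(9051 + l(o(10, -7), 101)) = 1/(9051 - 15) = 1/9036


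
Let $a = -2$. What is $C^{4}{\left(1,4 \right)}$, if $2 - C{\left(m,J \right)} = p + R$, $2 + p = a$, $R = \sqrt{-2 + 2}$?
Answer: $1296$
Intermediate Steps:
$R = 0$ ($R = \sqrt{0} = 0$)
$p = -4$ ($p = -2 - 2 = -4$)
$C{\left(m,J \right)} = 6$ ($C{\left(m,J \right)} = 2 - \left(-4 + 0\right) = 2 - -4 = 2 + 4 = 6$)
$C^{4}{\left(1,4 \right)} = 6^{4} = 1296$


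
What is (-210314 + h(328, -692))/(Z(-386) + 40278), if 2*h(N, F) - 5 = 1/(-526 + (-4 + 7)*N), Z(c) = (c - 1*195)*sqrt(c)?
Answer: -79177231863/16381592860 - 15989562639*I*sqrt(386)/229342300040 ≈ -4.8333 - 1.3698*I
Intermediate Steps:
Z(c) = sqrt(c)*(-195 + c) (Z(c) = (c - 195)*sqrt(c) = (-195 + c)*sqrt(c) = sqrt(c)*(-195 + c))
h(N, F) = 5/2 + 1/(2*(-526 + 3*N)) (h(N, F) = 5/2 + 1/(2*(-526 + (-4 + 7)*N)) = 5/2 + 1/(2*(-526 + 3*N)))
(-210314 + h(328, -692))/(Z(-386) + 40278) = (-210314 + (-2629 + 15*328)/(2*(-526 + 3*328)))/(sqrt(-386)*(-195 - 386) + 40278) = (-210314 + (-2629 + 4920)/(2*(-526 + 984)))/((I*sqrt(386))*(-581) + 40278) = (-210314 + (1/2)*2291/458)/(-581*I*sqrt(386) + 40278) = (-210314 + (1/2)*(1/458)*2291)/(40278 - 581*I*sqrt(386)) = (-210314 + 2291/916)/(40278 - 581*I*sqrt(386)) = -192645333/(916*(40278 - 581*I*sqrt(386)))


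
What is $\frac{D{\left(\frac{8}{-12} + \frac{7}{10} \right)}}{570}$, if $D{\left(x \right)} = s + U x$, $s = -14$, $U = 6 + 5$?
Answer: $- \frac{409}{17100} \approx -0.023918$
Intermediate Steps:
$U = 11$
$D{\left(x \right)} = -14 + 11 x$
$\frac{D{\left(\frac{8}{-12} + \frac{7}{10} \right)}}{570} = \frac{-14 + 11 \left(\frac{8}{-12} + \frac{7}{10}\right)}{570} = \left(-14 + 11 \left(8 \left(- \frac{1}{12}\right) + 7 \cdot \frac{1}{10}\right)\right) \frac{1}{570} = \left(-14 + 11 \left(- \frac{2}{3} + \frac{7}{10}\right)\right) \frac{1}{570} = \left(-14 + 11 \cdot \frac{1}{30}\right) \frac{1}{570} = \left(-14 + \frac{11}{30}\right) \frac{1}{570} = \left(- \frac{409}{30}\right) \frac{1}{570} = - \frac{409}{17100}$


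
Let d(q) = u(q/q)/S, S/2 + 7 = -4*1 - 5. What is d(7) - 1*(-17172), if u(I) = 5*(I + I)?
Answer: 274747/16 ≈ 17172.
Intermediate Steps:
u(I) = 10*I (u(I) = 5*(2*I) = 10*I)
S = -32 (S = -14 + 2*(-4*1 - 5) = -14 + 2*(-4 - 5) = -14 + 2*(-9) = -14 - 18 = -32)
d(q) = -5/16 (d(q) = (10*(q/q))/(-32) = (10*1)*(-1/32) = 10*(-1/32) = -5/16)
d(7) - 1*(-17172) = -5/16 - 1*(-17172) = -5/16 + 17172 = 274747/16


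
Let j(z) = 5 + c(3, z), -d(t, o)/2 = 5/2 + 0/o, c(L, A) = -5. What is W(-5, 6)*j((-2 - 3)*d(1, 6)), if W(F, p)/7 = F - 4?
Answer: 0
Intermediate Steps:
W(F, p) = -28 + 7*F (W(F, p) = 7*(F - 4) = 7*(-4 + F) = -28 + 7*F)
d(t, o) = -5 (d(t, o) = -2*(5/2 + 0/o) = -2*(5*(½) + 0) = -2*(5/2 + 0) = -2*5/2 = -5)
j(z) = 0 (j(z) = 5 - 5 = 0)
W(-5, 6)*j((-2 - 3)*d(1, 6)) = (-28 + 7*(-5))*0 = (-28 - 35)*0 = -63*0 = 0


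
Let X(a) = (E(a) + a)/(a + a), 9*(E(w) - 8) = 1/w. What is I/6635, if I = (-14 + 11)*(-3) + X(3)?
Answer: 878/537435 ≈ 0.0016337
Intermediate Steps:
E(w) = 8 + 1/(9*w)
X(a) = (8 + a + 1/(9*a))/(2*a) (X(a) = ((8 + 1/(9*a)) + a)/(a + a) = (8 + a + 1/(9*a))/((2*a)) = (8 + a + 1/(9*a))*(1/(2*a)) = (8 + a + 1/(9*a))/(2*a))
I = 878/81 (I = (-14 + 11)*(-3) + (½ + 4/3 + (1/18)/3²) = -3*(-3) + (½ + 4*(⅓) + (1/18)*(⅑)) = 9 + (½ + 4/3 + 1/162) = 9 + 149/81 = 878/81 ≈ 10.840)
I/6635 = (878/81)/6635 = (878/81)*(1/6635) = 878/537435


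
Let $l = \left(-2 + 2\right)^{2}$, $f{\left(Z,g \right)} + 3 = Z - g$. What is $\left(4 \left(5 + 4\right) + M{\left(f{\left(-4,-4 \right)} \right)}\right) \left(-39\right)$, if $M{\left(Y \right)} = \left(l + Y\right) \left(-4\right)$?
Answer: $-1872$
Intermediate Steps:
$f{\left(Z,g \right)} = -3 + Z - g$ ($f{\left(Z,g \right)} = -3 + \left(Z - g\right) = -3 + Z - g$)
$l = 0$ ($l = 0^{2} = 0$)
$M{\left(Y \right)} = - 4 Y$ ($M{\left(Y \right)} = \left(0 + Y\right) \left(-4\right) = Y \left(-4\right) = - 4 Y$)
$\left(4 \left(5 + 4\right) + M{\left(f{\left(-4,-4 \right)} \right)}\right) \left(-39\right) = \left(4 \left(5 + 4\right) - 4 \left(-3 - 4 - -4\right)\right) \left(-39\right) = \left(4 \cdot 9 - 4 \left(-3 - 4 + 4\right)\right) \left(-39\right) = \left(36 - -12\right) \left(-39\right) = \left(36 + 12\right) \left(-39\right) = 48 \left(-39\right) = -1872$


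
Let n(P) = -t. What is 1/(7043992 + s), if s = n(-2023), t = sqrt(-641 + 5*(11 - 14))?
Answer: 880499/6202227912090 + I*sqrt(41)/12404455824180 ≈ 1.4196e-7 + 5.162e-13*I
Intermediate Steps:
t = 4*I*sqrt(41) (t = sqrt(-641 + 5*(-3)) = sqrt(-641 - 15) = sqrt(-656) = 4*I*sqrt(41) ≈ 25.612*I)
n(P) = -4*I*sqrt(41)
s = -4*I*sqrt(41) ≈ -25.612*I
1/(7043992 + s) = 1/(7043992 - 4*I*sqrt(41))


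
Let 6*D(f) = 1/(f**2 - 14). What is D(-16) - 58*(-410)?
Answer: 34528561/1452 ≈ 23780.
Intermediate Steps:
D(f) = 1/(6*(-14 + f**2)) (D(f) = 1/(6*(f**2 - 14)) = 1/(6*(-14 + f**2)))
D(-16) - 58*(-410) = 1/(6*(-14 + (-16)**2)) - 58*(-410) = 1/(6*(-14 + 256)) + 23780 = (1/6)/242 + 23780 = (1/6)*(1/242) + 23780 = 1/1452 + 23780 = 34528561/1452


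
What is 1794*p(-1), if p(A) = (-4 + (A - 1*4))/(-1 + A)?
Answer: 8073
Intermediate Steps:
p(A) = (-8 + A)/(-1 + A) (p(A) = (-4 + (A - 4))/(-1 + A) = (-4 + (-4 + A))/(-1 + A) = (-8 + A)/(-1 + A))
1794*p(-1) = 1794*((-8 - 1)/(-1 - 1)) = 1794*(-9/(-2)) = 1794*(-1/2*(-9)) = 1794*(9/2) = 8073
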